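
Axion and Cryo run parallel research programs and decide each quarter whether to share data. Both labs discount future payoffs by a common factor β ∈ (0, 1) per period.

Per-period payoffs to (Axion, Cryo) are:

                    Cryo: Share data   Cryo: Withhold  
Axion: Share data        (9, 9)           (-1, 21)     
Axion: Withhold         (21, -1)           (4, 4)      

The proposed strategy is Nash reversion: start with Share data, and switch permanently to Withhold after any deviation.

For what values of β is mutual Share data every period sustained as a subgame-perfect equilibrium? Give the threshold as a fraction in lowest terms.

12/17

One-period gain from deviating is 21 − 9 = 12. The loss is 9 − 4 = 5 in every subsequent period, with present value 5·β/(1−β).
Deviation is unprofitable when 5·β/(1−β) ≥ 12, i.e. β/(1−β) ≥ 12/5.
Equivalently β ≥ 12/(12+5) = 12/17.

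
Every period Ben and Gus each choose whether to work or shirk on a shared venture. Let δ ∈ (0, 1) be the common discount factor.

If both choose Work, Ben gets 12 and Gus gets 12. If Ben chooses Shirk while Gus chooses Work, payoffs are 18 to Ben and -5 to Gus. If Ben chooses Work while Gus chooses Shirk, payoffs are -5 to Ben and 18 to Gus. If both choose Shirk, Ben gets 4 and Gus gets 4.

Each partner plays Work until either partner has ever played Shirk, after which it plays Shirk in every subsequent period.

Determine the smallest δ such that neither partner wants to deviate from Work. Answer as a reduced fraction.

3/7

12/(1−δ) ≥ 18 + 4δ/(1−δ)
12 ≥ 18 − 14δ
δ ≥ 6/14 = 3/7.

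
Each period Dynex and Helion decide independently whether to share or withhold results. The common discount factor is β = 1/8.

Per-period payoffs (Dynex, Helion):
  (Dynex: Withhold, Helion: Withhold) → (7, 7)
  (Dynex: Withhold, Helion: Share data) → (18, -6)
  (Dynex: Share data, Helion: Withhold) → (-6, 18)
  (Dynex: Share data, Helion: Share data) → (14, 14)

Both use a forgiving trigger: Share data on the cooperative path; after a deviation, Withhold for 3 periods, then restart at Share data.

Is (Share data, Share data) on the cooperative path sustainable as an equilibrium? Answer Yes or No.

Comparing payoff streams over the 4 periods until play realigns: cooperate → 14(1+β+…+β^3); deviate → 18 + 7(β+…+β^3).
Cooperation is sustained iff (14−7)(β+…+β^3) ≥ 18−14.
β+…+β^3 = 1/8·(1−(1/8)^3)/(1−1/8) = 0.1426, and (18−14)/(14−7) = 0.5714.
0.1426 < 0.5714, so cooperation is not sustainable.

No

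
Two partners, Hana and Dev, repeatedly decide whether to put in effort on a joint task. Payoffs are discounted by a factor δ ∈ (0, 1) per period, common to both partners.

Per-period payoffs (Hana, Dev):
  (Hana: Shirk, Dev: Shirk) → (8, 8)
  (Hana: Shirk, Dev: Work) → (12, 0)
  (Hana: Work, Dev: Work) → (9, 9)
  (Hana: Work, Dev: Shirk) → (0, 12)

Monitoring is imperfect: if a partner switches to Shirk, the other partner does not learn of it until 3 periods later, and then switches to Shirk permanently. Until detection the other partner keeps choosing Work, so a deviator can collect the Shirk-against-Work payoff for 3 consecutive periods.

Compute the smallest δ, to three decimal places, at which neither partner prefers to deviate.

Deviating for the 3 undetected periods gains 12−9 = 3 per period over cooperation, then loses 9−8 = 1 per period forever once punishment starts.
Gain: 3(1 + δ + … + δ^2); loss: 1·δ^3/(1−δ).
No profitable deviation ⇔ 3(1−δ^3) ≤ 1·δ^3, i.e. δ^3 ≥ 3/(3+1) = 3/4.
Hence δ ≥ (3/4)^(1/3) ≈ 0.909.

0.909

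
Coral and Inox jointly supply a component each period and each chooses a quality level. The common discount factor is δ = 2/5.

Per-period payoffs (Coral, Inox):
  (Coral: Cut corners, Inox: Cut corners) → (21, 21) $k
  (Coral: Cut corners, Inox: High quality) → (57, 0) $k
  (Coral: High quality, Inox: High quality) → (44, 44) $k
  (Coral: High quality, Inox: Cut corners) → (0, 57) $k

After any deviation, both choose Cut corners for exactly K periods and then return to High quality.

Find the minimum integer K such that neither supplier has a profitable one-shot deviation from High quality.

3

Need Σ_{k=1}^{K} δ^k ≥ (57−44)/(44−21) = 0.5652 at δ = 2/5.
At K = 2 the sum is 0.5600 < 0.5652; at K = 3 it is 0.6240 ≥ 0.5652.
So the minimum punishment length is K = 3.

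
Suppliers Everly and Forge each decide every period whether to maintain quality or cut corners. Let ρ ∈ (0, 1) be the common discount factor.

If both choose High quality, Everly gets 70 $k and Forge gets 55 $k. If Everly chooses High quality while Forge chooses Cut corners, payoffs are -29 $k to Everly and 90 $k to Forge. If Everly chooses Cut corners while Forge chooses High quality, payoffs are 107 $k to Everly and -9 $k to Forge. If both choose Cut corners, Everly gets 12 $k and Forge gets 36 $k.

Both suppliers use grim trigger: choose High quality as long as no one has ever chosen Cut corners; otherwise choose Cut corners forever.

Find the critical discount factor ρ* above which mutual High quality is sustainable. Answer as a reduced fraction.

35/54

Everly's threshold: (107−70)/(107−12) = 37/95.
Forge's threshold: (90−55)/(90−36) = 35/54.
37/95 < 35/54, so Forge binds and ρ* = 35/54.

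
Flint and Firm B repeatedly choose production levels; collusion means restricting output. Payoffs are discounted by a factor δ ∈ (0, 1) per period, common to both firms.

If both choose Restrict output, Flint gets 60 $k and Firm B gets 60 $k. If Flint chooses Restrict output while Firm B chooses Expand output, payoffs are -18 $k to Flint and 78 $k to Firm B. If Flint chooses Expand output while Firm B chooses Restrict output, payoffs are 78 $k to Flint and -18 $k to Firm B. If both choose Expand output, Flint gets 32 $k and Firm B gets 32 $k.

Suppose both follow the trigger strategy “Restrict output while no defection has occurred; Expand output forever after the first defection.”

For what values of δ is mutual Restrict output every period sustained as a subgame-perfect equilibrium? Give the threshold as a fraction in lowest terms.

Cooperation forever yields 60 each period: 60/(1−δ).
Deviating yields 78 once, then 32 forever: 78 + 32δ/(1−δ).
No profitable deviation requires 60/(1−δ) ≥ 78 + 32δ/(1−δ).
Multiplying by (1−δ): 60 ≥ 78(1−δ) + 32δ = 78 − 46δ.
So 46δ ≥ 18, i.e. δ ≥ 18/46 = 9/23.

9/23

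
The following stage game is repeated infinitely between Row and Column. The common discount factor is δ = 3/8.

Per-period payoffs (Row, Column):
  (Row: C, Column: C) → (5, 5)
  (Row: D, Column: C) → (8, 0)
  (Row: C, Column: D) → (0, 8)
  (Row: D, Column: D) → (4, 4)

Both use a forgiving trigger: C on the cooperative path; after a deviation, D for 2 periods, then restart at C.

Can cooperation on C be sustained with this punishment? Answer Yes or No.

No

A one-shot deviation gives 8 now, then 4 for 2 periods, then back to 5.
Gain from deviating: (8−5) today; loss: (5−4) in each of the next 2 periods.
No-deviation condition: (5−4)(δ+…+δ^2) ≥ 8−5, i.e. δ+…+δ^2 ≥ 3.
At δ = 3/8: δ+…+δ^2 = 0.5156 < 3.0000.
So cooperation is not sustainable.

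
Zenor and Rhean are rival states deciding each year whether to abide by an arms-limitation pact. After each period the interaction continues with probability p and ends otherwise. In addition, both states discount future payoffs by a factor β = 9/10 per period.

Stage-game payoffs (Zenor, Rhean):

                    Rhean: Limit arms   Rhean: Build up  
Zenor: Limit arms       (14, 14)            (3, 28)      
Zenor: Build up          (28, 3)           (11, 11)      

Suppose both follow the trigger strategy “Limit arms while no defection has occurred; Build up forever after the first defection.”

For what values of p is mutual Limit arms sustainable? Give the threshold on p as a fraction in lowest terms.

Expected continuation weight on next period's payoff is β·p = 9/10·p, which plays the role of the discount factor.
Cooperation requires 9/10·p ≥ (28−14)/(28−11) = 14/17, hence p ≥ 140/153.

140/153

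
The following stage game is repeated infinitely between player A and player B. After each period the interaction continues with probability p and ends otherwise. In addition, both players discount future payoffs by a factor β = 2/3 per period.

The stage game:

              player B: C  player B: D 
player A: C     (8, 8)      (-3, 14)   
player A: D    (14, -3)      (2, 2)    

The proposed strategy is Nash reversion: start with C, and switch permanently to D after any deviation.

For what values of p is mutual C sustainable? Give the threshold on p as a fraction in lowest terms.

With continuation probability p and discount β, the effective per-period discount factor is βp.
Grim-trigger IC: βp ≥ (14−8)/(14−2) = 1/2.
So p ≥ (1/2)/(2/3) = 3/4.

3/4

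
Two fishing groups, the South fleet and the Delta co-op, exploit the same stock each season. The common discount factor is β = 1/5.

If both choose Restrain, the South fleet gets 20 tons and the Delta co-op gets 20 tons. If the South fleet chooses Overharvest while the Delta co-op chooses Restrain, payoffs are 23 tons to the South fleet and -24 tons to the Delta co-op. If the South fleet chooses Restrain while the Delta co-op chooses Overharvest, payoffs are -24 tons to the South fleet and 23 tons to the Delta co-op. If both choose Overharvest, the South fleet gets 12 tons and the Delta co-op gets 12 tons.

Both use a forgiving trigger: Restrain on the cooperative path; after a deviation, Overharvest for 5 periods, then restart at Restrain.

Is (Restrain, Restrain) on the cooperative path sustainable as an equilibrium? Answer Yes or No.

Comparing payoff streams over the 6 periods until play realigns: cooperate → 20(1+β+…+β^5); deviate → 23 + 12(β+…+β^5).
Cooperation is sustained iff (20−12)(β+…+β^5) ≥ 23−20.
β+…+β^5 = 1/5·(1−(1/5)^5)/(1−1/5) = 0.2499, and (23−20)/(20−12) = 0.3750.
0.2499 < 0.3750, so cooperation is not sustainable.

No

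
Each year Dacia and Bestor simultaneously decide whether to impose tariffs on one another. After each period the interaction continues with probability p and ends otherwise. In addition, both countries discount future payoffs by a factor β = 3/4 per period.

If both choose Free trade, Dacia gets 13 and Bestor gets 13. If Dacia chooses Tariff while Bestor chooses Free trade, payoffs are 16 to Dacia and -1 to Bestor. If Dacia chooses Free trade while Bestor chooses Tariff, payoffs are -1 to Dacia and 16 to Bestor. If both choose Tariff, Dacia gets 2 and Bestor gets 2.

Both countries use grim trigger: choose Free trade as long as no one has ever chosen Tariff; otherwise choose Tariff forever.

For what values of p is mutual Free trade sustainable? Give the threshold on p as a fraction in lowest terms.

2/7

With continuation probability p and discount β, the effective per-period discount factor is βp.
Grim-trigger IC: βp ≥ (16−13)/(16−2) = 3/14.
So p ≥ (3/14)/(3/4) = 2/7.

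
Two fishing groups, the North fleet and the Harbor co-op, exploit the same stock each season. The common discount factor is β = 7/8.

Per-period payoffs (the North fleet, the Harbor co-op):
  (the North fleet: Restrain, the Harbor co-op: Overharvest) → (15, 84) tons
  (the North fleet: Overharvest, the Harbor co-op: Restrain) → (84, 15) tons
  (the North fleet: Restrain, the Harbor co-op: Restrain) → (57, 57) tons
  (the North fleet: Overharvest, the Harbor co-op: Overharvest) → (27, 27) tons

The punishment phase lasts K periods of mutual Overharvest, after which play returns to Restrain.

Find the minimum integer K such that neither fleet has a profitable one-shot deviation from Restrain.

No profitable deviation requires (57−27)(β+…+β^K) ≥ 84−57, i.e. β+…+β^K ≥ 9/10 ≈ 0.9000.
With β = 7/8, the partial sums are K=1: 0.8750, K=2: 1.6406.
K = 2 is the first length at which the sum reaches 0.9000.

2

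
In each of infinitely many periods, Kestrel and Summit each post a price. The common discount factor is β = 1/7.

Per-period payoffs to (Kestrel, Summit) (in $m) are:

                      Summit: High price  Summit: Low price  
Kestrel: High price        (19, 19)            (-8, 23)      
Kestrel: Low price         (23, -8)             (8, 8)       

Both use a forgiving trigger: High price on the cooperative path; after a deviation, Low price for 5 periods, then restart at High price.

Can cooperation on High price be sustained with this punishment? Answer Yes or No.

No

IC: β+…+β^5 ≥ (23−19)/(19−8) = 4/11.
At β = 1/7: partial sum = 0.1667 < 0.3636. Cooperation not sustainable.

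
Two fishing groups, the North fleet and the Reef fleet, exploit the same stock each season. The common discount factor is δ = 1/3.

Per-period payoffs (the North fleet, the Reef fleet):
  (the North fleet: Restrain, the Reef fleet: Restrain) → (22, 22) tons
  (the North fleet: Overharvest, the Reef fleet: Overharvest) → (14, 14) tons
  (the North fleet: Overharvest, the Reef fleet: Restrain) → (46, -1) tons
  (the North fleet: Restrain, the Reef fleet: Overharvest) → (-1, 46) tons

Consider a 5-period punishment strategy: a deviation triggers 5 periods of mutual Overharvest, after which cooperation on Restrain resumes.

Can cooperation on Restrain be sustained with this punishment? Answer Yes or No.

Comparing payoff streams over the 6 periods until play realigns: cooperate → 22(1+δ+…+δ^5); deviate → 46 + 14(δ+…+δ^5).
Cooperation is sustained iff (22−14)(δ+…+δ^5) ≥ 46−22.
δ+…+δ^5 = 1/3·(1−(1/3)^5)/(1−1/3) = 0.4979, and (46−22)/(22−14) = 3.0000.
0.4979 < 3.0000, so cooperation is not sustainable.

No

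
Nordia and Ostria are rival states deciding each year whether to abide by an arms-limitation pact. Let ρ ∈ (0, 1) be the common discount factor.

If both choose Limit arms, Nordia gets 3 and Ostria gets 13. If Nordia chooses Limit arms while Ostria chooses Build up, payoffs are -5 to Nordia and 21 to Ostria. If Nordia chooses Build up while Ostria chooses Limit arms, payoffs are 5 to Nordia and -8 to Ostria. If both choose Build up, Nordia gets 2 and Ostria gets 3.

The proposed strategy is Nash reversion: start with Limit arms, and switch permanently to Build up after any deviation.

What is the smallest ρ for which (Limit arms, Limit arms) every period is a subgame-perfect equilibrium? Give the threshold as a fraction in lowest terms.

2/3

For Nordia: deviation gain 5−3 = 2, per-period punishment loss 3−2 = 1. IC gives ρ ≥ 2/3.
For Ostria: gain 8, loss 10 per period, so ρ ≥ 8/18 = 4/9.
The tighter constraint is Nordia's, so cooperation needs ρ ≥ 2/3.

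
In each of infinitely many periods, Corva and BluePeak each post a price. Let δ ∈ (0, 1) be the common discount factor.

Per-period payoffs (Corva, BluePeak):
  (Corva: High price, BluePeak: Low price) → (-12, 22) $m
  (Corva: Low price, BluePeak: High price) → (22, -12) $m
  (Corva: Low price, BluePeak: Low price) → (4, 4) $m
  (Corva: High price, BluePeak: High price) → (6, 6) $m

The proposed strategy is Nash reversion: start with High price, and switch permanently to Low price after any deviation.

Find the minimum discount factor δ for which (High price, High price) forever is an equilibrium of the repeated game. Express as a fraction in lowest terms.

Under grim trigger the critical discount factor is (T−C)/(T−P) with T = 22, C = 6, P = 4.
δ* = (22−6)/(22−4) = 16/18 = 8/9.

8/9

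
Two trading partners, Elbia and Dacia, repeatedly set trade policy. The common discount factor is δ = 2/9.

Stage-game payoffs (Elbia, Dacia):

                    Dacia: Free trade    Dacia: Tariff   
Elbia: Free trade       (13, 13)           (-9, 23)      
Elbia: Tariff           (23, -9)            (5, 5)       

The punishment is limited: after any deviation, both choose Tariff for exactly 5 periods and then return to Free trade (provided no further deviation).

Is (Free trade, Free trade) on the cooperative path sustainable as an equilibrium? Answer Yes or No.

IC: δ+…+δ^5 ≥ (23−13)/(13−5) = 5/4.
At δ = 2/9: partial sum = 0.2856 < 1.2500. Cooperation not sustainable.

No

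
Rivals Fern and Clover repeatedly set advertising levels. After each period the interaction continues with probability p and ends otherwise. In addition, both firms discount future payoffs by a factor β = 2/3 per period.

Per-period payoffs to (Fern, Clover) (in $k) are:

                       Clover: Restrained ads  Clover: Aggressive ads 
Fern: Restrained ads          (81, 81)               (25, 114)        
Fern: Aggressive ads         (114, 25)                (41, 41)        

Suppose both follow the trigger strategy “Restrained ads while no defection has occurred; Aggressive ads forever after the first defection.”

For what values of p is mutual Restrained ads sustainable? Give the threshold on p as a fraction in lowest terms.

Expected continuation weight on next period's payoff is β·p = 2/3·p, which plays the role of the discount factor.
Cooperation requires 2/3·p ≥ (114−81)/(114−41) = 33/73, hence p ≥ 99/146.

99/146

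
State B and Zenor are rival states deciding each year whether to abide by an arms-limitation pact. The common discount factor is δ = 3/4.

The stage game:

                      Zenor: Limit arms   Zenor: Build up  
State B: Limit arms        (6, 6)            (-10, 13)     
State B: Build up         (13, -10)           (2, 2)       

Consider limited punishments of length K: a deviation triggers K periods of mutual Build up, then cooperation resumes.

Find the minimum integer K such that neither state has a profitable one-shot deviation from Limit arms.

IC: δ(1−δ^K)/(1−δ) ≥ (13−6)/(6−2) = 7/4.
With δ = 3/4: need 1 − δ^K ≥ 7/4·(1−3/4)/(3/4), i.e. δ^K ≤ 0.4167.
Since (3/4)^3 = 0.4219 and (3/4)^4 = 0.3164, the smallest such K is 4.

4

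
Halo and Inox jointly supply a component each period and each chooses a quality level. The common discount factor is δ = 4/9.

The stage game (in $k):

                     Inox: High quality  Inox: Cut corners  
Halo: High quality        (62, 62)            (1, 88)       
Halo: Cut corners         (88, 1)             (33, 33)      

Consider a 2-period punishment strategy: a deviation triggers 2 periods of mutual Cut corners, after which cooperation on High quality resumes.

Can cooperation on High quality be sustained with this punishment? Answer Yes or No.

No

Comparing payoff streams over the 3 periods until play realigns: cooperate → 62(1+δ+…+δ^2); deviate → 88 + 33(δ+…+δ^2).
Cooperation is sustained iff (62−33)(δ+…+δ^2) ≥ 88−62.
δ+…+δ^2 = 4/9·(1−(4/9)^2)/(1−4/9) = 0.6420, and (88−62)/(62−33) = 0.8966.
0.6420 < 0.8966, so cooperation is not sustainable.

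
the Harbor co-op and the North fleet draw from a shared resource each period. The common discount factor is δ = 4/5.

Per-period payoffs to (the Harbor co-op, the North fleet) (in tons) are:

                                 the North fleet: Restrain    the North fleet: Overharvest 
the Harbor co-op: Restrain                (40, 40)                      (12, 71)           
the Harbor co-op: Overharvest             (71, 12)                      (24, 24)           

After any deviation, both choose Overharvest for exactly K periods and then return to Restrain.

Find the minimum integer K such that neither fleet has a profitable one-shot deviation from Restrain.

3

Need Σ_{k=1}^{K} δ^k ≥ (71−40)/(40−24) = 1.9375 at δ = 4/5.
At K = 2 the sum is 1.4400 < 1.9375; at K = 3 it is 1.9520 ≥ 1.9375.
So the minimum punishment length is K = 3.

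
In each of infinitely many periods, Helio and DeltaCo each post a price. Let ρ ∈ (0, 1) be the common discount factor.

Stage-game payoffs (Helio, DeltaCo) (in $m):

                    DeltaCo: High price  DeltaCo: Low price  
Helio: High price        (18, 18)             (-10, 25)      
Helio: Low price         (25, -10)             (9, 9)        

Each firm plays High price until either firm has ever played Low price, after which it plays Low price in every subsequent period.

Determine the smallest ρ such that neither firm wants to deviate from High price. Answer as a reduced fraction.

7/16

18/(1−ρ) ≥ 25 + 9ρ/(1−ρ)
18 ≥ 25 − 16ρ
ρ ≥ 7/16.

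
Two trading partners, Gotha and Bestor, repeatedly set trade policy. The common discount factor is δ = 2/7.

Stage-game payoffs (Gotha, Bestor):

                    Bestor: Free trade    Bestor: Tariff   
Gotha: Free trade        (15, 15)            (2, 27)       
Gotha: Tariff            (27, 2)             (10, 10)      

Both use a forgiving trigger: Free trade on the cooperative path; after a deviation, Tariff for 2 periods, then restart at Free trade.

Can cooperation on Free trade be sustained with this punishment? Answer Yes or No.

No

IC: δ+…+δ^2 ≥ (27−15)/(15−10) = 12/5.
At δ = 2/7: partial sum = 0.3673 < 2.4000. Cooperation not sustainable.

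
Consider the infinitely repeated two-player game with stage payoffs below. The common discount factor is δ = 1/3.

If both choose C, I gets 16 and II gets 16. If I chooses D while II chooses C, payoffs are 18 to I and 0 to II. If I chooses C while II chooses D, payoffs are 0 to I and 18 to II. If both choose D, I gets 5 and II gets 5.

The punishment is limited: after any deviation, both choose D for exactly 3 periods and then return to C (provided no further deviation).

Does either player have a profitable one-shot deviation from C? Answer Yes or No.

No

A one-shot deviation gives 18 now, then 5 for 3 periods, then back to 16.
Gain from deviating: (18−16) today; loss: (16−5) in each of the next 3 periods.
No-deviation condition: (16−5)(δ+…+δ^3) ≥ 18−16, i.e. δ+…+δ^3 ≥ 2/11.
At δ = 1/3: δ+…+δ^3 = 0.4815 ≥ 0.1818.
So cooperation is sustainable.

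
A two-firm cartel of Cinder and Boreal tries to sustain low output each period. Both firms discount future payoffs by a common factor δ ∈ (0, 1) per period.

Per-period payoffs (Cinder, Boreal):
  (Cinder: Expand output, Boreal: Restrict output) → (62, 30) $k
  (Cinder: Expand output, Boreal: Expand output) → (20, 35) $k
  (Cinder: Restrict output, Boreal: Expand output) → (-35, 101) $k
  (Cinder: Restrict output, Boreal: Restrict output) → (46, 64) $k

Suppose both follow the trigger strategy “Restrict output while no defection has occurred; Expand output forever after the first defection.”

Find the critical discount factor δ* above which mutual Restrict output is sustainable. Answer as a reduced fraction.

Cinder: cooperation gives 46 each period; deviation gives 62 once then 20 forever.
  46/(1−δ) ≥ 62 + 20δ/(1−δ) ⇒ δ ≥ 16/42 = 8/21.
Boreal: cooperation gives 64 each period; deviation gives 101 once then 35 forever.
  δ ≥ 37/66.
Both must hold, so the binding constraint is Boreal's: δ ≥ 37/66.

37/66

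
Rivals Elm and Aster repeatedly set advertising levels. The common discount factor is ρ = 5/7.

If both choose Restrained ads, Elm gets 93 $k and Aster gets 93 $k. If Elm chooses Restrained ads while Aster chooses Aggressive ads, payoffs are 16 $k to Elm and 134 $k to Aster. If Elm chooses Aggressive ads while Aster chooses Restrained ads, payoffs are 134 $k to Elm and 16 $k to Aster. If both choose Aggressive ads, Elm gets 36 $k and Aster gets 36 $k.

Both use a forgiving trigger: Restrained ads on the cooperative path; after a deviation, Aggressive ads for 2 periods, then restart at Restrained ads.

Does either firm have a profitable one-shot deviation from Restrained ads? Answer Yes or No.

A one-shot deviation gives 134 now, then 36 for 2 periods, then back to 93.
Gain from deviating: (134−93) today; loss: (93−36) in each of the next 2 periods.
No-deviation condition: (93−36)(ρ+…+ρ^2) ≥ 134−93, i.e. ρ+…+ρ^2 ≥ 41/57.
At ρ = 5/7: ρ+…+ρ^2 = 1.2245 ≥ 0.7193.
So cooperation is sustainable.

No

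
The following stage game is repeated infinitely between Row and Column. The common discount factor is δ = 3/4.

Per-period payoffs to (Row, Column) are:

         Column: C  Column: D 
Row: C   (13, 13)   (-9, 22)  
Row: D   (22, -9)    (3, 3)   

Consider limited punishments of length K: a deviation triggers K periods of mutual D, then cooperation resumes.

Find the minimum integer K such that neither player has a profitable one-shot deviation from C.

2

IC: δ(1−δ^K)/(1−δ) ≥ (22−13)/(13−3) = 9/10.
With δ = 3/4: need 1 − δ^K ≥ 9/10·(1−3/4)/(3/4), i.e. δ^K ≤ 0.7000.
Since (3/4)^1 = 0.7500 and (3/4)^2 = 0.5625, the smallest such K is 2.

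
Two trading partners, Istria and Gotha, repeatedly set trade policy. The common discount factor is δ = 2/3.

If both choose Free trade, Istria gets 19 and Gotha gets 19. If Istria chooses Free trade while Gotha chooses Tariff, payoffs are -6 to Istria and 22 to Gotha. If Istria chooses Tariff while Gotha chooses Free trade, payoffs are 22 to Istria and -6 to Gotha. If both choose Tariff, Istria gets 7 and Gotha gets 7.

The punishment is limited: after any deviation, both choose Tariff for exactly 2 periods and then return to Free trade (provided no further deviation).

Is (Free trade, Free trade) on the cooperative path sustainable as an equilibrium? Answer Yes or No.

Yes

A one-shot deviation gives 22 now, then 7 for 2 periods, then back to 19.
Gain from deviating: (22−19) today; loss: (19−7) in each of the next 2 periods.
No-deviation condition: (19−7)(δ+…+δ^2) ≥ 22−19, i.e. δ+…+δ^2 ≥ 1/4.
At δ = 2/3: δ+…+δ^2 = 1.1111 ≥ 0.2500.
So cooperation is sustainable.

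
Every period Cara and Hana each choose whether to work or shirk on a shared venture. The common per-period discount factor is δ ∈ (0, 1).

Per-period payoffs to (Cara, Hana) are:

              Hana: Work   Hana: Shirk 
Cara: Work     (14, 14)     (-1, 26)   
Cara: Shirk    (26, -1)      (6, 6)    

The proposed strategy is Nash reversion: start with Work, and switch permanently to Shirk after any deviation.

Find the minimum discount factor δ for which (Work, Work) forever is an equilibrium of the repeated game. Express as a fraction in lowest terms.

3/5

14/(1−δ) ≥ 26 + 6δ/(1−δ)
14 ≥ 26 − 20δ
δ ≥ 12/20 = 3/5.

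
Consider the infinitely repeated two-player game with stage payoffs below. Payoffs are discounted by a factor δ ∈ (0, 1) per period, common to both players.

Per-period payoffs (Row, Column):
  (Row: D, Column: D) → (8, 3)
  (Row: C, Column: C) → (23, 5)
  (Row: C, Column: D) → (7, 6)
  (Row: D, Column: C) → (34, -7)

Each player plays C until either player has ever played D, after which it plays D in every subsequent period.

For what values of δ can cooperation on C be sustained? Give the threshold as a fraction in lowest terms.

11/26

For Row: deviation gain 34−23 = 11, per-period punishment loss 23−8 = 15. IC gives δ ≥ 11/26.
For Column: gain 1, loss 2 per period, so δ ≥ 1/3.
The tighter constraint is Row's, so cooperation needs δ ≥ 11/26.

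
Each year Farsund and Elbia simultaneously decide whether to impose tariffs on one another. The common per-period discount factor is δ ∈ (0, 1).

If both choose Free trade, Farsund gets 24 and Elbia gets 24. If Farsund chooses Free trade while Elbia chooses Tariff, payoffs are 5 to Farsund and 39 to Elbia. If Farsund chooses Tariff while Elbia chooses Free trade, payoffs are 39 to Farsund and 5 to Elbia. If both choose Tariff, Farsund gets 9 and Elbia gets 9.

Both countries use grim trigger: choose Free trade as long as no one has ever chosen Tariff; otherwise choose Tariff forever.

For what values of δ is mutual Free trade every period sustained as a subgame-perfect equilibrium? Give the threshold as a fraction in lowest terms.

1/2

24/(1−δ) ≥ 39 + 9δ/(1−δ)
24 ≥ 39 − 30δ
δ ≥ 15/30 = 1/2.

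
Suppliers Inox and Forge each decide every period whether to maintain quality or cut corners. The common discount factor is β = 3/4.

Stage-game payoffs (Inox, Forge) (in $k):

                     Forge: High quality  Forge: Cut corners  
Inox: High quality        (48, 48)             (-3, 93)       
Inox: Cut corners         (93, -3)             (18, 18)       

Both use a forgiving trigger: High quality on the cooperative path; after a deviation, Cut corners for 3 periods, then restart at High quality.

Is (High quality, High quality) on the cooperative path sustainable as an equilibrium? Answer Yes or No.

IC: β+…+β^3 ≥ (93−48)/(48−18) = 3/2.
At β = 3/4: partial sum = 1.7344 ≥ 1.5000. Cooperation sustainable.

Yes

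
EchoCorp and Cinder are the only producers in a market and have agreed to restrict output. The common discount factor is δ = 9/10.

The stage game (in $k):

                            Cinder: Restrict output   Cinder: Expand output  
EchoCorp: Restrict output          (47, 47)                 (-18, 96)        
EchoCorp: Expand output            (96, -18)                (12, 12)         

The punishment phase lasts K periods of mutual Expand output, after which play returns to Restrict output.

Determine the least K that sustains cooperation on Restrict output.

2

Need Σ_{k=1}^{K} δ^k ≥ (96−47)/(47−12) = 1.4000 at δ = 9/10.
At K = 1 the sum is 0.9000 < 1.4000; at K = 2 it is 1.7100 ≥ 1.4000.
So the minimum punishment length is K = 2.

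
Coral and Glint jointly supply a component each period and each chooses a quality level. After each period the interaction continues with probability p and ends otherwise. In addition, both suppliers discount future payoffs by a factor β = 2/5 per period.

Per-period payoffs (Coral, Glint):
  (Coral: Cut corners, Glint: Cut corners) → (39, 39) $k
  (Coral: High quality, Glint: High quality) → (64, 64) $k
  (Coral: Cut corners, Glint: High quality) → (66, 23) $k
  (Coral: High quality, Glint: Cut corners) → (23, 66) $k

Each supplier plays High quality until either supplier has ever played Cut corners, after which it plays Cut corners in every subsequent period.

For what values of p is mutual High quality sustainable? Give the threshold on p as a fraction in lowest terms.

Expected continuation weight on next period's payoff is β·p = 2/5·p, which plays the role of the discount factor.
Cooperation requires 2/5·p ≥ (66−64)/(66−39) = 2/27, hence p ≥ 5/27.

5/27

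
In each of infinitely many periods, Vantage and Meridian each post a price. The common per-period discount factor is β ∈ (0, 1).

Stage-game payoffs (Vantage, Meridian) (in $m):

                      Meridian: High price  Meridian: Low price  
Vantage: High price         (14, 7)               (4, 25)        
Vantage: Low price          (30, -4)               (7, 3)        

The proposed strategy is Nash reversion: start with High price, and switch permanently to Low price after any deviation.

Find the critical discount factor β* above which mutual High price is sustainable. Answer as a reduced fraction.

Vantage's threshold: (30−14)/(30−7) = 16/23.
Meridian's threshold: (25−7)/(25−3) = 9/11.
16/23 < 9/11, so Meridian binds and β* = 9/11.

9/11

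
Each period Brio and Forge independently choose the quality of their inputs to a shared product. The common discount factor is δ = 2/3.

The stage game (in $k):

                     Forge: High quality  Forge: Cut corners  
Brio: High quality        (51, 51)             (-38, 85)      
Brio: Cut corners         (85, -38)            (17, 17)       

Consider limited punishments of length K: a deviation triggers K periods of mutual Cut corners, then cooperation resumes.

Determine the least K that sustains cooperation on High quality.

Need Σ_{k=1}^{K} δ^k ≥ (85−51)/(51−17) = 1.0000 at δ = 2/3.
At K = 1 the sum is 0.6667 < 1.0000; at K = 2 it is 1.1111 ≥ 1.0000.
So the minimum punishment length is K = 2.

2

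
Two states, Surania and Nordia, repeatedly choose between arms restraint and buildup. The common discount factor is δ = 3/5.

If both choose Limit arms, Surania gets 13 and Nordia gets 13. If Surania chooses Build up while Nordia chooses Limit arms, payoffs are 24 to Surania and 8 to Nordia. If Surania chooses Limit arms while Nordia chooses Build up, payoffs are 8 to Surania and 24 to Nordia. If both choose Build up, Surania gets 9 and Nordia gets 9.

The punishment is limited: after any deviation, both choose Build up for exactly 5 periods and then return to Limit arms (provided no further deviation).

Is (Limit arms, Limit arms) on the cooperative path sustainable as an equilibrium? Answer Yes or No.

A one-shot deviation gives 24 now, then 9 for 5 periods, then back to 13.
Gain from deviating: (24−13) today; loss: (13−9) in each of the next 5 periods.
No-deviation condition: (13−9)(δ+…+δ^5) ≥ 24−13, i.e. δ+…+δ^5 ≥ 11/4.
At δ = 3/5: δ+…+δ^5 = 1.3834 < 2.7500.
So cooperation is not sustainable.

No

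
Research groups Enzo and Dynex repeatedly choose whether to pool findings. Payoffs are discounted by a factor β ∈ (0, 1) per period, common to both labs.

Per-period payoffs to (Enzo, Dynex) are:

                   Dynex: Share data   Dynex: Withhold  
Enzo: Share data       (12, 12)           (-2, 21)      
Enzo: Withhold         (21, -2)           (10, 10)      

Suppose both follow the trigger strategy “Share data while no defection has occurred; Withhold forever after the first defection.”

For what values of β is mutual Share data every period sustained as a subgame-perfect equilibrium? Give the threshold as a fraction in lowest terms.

9/11

Cooperation forever yields 12 each period: 12/(1−β).
Deviating yields 21 once, then 10 forever: 21 + 10β/(1−β).
No profitable deviation requires 12/(1−β) ≥ 21 + 10β/(1−β).
Multiplying by (1−β): 12 ≥ 21(1−β) + 10β = 21 − 11β.
So 11β ≥ 9, i.e. β ≥ 9/11.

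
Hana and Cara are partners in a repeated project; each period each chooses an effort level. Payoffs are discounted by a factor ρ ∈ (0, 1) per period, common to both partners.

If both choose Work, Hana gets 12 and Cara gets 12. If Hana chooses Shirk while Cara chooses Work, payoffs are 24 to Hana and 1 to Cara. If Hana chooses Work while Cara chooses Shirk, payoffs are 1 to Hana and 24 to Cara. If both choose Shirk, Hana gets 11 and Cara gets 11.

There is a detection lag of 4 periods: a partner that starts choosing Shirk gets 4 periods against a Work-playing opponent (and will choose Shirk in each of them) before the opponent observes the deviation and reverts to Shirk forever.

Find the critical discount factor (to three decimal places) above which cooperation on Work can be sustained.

A deviator earns 24 for 4 periods, then 11 forever; cooperating earns 12 forever. Multiplying the IC by (1−ρ):
12 ≥ 24(1−ρ^4) + 11ρ^4, so 13·ρ^4 ≥ 12 and ρ^4 ≥ 12/13.
ρ ≥ (12/13)^(1/4) ≈ 0.980.

0.980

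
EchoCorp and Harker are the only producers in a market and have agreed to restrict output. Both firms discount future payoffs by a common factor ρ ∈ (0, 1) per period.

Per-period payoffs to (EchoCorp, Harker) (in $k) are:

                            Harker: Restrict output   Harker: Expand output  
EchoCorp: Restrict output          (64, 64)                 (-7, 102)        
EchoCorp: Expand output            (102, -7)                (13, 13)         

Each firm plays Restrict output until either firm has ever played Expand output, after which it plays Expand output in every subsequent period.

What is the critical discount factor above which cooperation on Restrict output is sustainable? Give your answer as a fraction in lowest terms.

Under grim trigger the critical discount factor is (T−C)/(T−P) with T = 102, C = 64, P = 13.
ρ* = (102−64)/(102−13) = 38/89.

38/89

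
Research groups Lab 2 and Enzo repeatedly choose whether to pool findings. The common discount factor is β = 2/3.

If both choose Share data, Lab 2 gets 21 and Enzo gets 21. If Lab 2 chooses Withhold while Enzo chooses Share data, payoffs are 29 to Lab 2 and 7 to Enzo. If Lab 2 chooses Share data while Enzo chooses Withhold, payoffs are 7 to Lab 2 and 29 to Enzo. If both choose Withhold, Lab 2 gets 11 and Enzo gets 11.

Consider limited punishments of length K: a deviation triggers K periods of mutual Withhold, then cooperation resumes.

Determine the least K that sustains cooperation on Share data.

Need Σ_{k=1}^{K} β^k ≥ (29−21)/(21−11) = 0.8000 at β = 2/3.
At K = 1 the sum is 0.6667 < 0.8000; at K = 2 it is 1.1111 ≥ 0.8000.
So the minimum punishment length is K = 2.

2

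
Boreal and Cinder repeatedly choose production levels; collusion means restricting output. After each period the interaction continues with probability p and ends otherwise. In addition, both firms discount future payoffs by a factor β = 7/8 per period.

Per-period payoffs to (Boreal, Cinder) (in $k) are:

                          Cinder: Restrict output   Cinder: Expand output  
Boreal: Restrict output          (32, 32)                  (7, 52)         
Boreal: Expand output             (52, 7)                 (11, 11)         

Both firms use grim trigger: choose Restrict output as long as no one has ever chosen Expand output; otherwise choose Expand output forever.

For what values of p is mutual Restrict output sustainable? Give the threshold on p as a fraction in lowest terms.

160/287

Expected continuation weight on next period's payoff is β·p = 7/8·p, which plays the role of the discount factor.
Cooperation requires 7/8·p ≥ (52−32)/(52−11) = 20/41, hence p ≥ 160/287.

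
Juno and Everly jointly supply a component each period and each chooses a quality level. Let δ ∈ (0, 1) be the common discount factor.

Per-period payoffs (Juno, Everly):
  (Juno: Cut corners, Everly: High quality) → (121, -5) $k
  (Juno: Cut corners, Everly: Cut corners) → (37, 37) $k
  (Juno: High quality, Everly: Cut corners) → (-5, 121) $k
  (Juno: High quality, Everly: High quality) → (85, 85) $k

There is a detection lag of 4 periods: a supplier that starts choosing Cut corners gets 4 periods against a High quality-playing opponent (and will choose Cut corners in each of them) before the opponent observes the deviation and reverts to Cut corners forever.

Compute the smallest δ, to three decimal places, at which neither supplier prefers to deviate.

The best deviation is to choose Cut corners for all 4 undetected periods, earning 121 each, then 37 forever once detected.
Deviation value: 121(1−δ^4)/(1−δ) + 37δ^4/(1−δ); cooperation value: 85/(1−δ).
IC: 85 ≥ 121(1−δ^4) + 37δ^4 = 121 − 84δ^4.
So δ^4 ≥ 36/84 = 3/7, giving δ ≥ (3/7)^(1/4) ≈ 0.809.

0.809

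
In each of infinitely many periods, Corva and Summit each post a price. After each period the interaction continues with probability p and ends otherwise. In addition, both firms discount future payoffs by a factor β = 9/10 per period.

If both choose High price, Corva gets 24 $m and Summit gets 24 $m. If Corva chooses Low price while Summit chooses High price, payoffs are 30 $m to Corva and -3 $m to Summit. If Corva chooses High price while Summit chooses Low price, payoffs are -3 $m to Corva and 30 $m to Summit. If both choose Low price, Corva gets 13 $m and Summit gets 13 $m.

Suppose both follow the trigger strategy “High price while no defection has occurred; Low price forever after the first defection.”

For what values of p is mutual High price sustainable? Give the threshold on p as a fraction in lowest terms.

20/51

With continuation probability p and discount β, the effective per-period discount factor is βp.
Grim-trigger IC: βp ≥ (30−24)/(30−13) = 6/17.
So p ≥ (6/17)/(9/10) = 20/51.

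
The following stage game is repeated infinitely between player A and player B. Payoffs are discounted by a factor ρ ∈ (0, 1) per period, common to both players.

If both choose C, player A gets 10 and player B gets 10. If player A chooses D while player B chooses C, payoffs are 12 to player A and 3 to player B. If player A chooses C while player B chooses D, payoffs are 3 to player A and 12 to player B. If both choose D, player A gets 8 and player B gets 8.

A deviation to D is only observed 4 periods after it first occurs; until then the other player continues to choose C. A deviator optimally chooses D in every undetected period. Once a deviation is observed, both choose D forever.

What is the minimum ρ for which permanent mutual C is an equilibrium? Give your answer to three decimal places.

Deviating for the 4 undetected periods gains 12−10 = 2 per period over cooperation, then loses 10−8 = 2 per period forever once punishment starts.
Gain: 2(1 + ρ + … + ρ^3); loss: 2·ρ^4/(1−ρ).
No profitable deviation ⇔ 2(1−ρ^4) ≤ 2·ρ^4, i.e. ρ^4 ≥ 2/(2+2) = 1/2.
Hence ρ ≥ (1/2)^(1/4) ≈ 0.841.

0.841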